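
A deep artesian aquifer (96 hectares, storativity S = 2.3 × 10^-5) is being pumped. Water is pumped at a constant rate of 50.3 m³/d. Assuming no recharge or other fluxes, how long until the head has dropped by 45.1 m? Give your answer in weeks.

A = 96 hectares = 9.6 × 10^5 m²
ΔV = S × A × Δh = 2.3 × 10^-5 × 9.6 × 10^5 × 45.1 = 995.8 m³
t = ΔV / Q = 995.8 m³ / 50.3 m³/d = 19.8 d
t = 19.8 d ≈ 2.828 weeks

t ≈ 2.83 weeks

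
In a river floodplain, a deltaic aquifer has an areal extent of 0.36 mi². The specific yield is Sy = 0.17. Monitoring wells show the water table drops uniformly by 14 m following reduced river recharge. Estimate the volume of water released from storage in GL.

A = 0.36 mi² = 9.324 × 10^5 m²
ΔV = Sy × A × Δh = 0.17 × 9.324 × 10^5 m² × 14 m = 2.219 × 10^6 m³
ΔV = 2.219 × 10^6 m³ = 2.219 GL

ΔV ≈ 2.22 GL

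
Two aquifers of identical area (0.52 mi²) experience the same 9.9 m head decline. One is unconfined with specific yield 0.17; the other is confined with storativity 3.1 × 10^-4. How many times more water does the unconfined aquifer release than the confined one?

ΔV_u / ΔV_c ≈ 548

A = 0.52 mi² = 1.347 × 10^6 m²
Unconfined: ΔV_u = Sy × A × Δh = 0.17 × 1.347 × 10^6 × 9.9 = 2.267 × 10^6 m³
Confined: ΔV_c = S × A × Δh = 3.1 × 10^-4 × 1.347 × 10^6 × 9.9 = 4133 m³
Ratio = ΔV_u / ΔV_c = Sy / S = 0.17 / 3.1 × 10^-4 = 548.4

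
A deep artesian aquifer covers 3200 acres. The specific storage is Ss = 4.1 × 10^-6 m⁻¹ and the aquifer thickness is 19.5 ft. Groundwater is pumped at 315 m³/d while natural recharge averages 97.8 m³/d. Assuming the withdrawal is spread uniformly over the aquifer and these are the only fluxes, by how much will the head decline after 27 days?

b = 19.5 ft = 5.944 m
S = Ss × b = 4.1 × 10^-6 m⁻¹ × 5.944 m = 2.437 × 10^-5
A = 3200 acres = 1.295 × 10^7 m²
Net abstraction = 315 − 97.8 = 217.2 m³/d
ΔV = Q × t = 217.2 m³/d × 27 d = 5864 m³
Δh = ΔV / (S × A) = 5864 / (2.437 × 10^-5 × 1.295 × 10^7) = 18.58 m

Δh ≈ 18.6 m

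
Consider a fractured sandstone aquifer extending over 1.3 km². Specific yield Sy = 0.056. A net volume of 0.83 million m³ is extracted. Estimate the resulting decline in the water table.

Δh ≈ 11.4 m

A = 1.3 km² = 1.3 × 10^6 m²
ΔV = 0.83 million m³ = 8.3 × 10^5 m³
Δh = ΔV / (Sy × A) = 8.3 × 10^5 m³ / (0.056 × 1.3 × 10^6 m²) = 11.4 m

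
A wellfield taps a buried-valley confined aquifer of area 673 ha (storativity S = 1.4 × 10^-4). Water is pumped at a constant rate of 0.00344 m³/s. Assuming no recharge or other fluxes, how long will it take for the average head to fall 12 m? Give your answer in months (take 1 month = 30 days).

t ≈ 1.27 months

A = 673 ha = 6.73 × 10^6 m²
ΔV = S × A × Δh = 1.4 × 10^-4 × 6.73 × 10^6 × 12 = 11310 m³
Q = 0.00344 m³/s = 297.2 m³/d
t = ΔV / Q = 11310 m³ / 297.2 m³/d = 38.04 d
t = 38.04 d ≈ 1.268 months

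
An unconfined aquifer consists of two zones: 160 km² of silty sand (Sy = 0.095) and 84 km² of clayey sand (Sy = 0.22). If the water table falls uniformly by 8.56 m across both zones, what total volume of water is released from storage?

ΔV ≈ 2.88 × 10^8 m³

A₁ = 160 km² = 1.6 × 10^8 m²; A₂ = 84 km² = 8.4 × 10^7 m²
ΔV₁ = 0.095 × 1.6 × 10^8 × 8.56 = 1.301 × 10^8 m³
ΔV₂ = 0.22 × 8.4 × 10^7 × 8.56 = 1.582 × 10^8 m³
ΔV = ΔV₁ + ΔV₂ = 2.883 × 10^8 m³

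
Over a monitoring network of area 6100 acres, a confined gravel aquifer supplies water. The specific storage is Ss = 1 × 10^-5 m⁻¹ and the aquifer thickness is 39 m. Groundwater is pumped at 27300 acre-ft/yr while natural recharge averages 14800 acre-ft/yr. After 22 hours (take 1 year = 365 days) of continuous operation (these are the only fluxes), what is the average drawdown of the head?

Δh ≈ 4.02 m

S = Ss × b = 1 × 10^-5 m⁻¹ × 39 m = 3.9 × 10^-4
A = 6100 acres = 2.469 × 10^7 m²
Net abstraction = 27300 − 14800 = 12500 acre-ft/yr
Q_net = 12500 acre-ft/yr = 42240 m³/d
t = 22 hours = 0.9167 d
ΔV = Q × t = 42240 m³/d × 0.9167 d = 38720 m³
Δh = ΔV / (S × A) = 38720 / (3.9 × 10^-4 × 2.469 × 10^7) = 4.022 m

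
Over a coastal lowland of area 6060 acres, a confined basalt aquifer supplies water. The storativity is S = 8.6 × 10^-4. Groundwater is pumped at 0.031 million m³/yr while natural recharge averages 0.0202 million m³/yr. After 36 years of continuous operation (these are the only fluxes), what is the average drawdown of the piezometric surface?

A = 6060 acres = 2.452 × 10^7 m²
Net abstraction = 0.031 − 0.0202 = 0.0108 million m³/yr
Q_net = 0.0108 million m³/yr = 29.59 m³/d
t = 36 years = 13140 d
ΔV = Q × t = 29.59 m³/d × 13140 d = 3.888 × 10^5 m³
Δh = ΔV / (S × A) = 3.888 × 10^5 / (8.6 × 10^-4 × 2.452 × 10^7) = 18.43 m

Δh ≈ 18.4 m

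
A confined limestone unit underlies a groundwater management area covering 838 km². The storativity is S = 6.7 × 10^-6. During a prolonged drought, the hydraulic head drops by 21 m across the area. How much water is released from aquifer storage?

A = 838 km² = 8.38 × 10^8 m²
ΔV = S × A × Δh = 6.7 × 10^-6 × 8.38 × 10^8 m² × 21 m = 1.179 × 10^5 m³

ΔV ≈ 1.18 × 10^5 m³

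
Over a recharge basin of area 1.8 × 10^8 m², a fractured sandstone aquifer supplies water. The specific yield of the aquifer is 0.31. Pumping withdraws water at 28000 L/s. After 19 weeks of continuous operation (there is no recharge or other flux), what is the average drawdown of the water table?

Q = 28000 L/s = 2.419 × 10^6 m³/d
t = 19 weeks = 133 d
ΔV = Q × t = 2.419 × 10^6 m³/d × 133 d = 3.218 × 10^8 m³
Δh = ΔV / (Sy × A) = 3.218 × 10^8 / (0.31 × 1.8 × 10^8) = 5.766 m

Δh ≈ 5.77 m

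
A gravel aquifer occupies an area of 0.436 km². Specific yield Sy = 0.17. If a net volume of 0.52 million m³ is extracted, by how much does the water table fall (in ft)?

Δh ≈ 23 ft

A = 0.436 km² = 4.36 × 10^5 m²
ΔV = 0.52 million m³ = 5.2 × 10^5 m³
Δh = ΔV / (Sy × A) = 5.2 × 10^5 m³ / (0.17 × 4.36 × 10^5 m²) = 7.016 m
Δh = 7.016 m = 23.02 ft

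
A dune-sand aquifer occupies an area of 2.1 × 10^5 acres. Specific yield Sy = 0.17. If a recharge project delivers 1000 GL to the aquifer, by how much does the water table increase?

Δh ≈ 6.92 m

A = 2.1 × 10^5 acres = 8.498 × 10^8 m²
ΔV = 1000 GL = 1 × 10^9 m³
Δh = ΔV / (Sy × A) = 1 × 10^9 m³ / (0.17 × 8.498 × 10^8 m²) = 6.922 m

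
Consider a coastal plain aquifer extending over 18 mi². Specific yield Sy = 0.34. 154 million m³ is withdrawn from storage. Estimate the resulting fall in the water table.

Δh ≈ 9.72 m

A = 18 mi² = 4.662 × 10^7 m²
ΔV = 154 million m³ = 1.54 × 10^8 m³
Δh = ΔV / (Sy × A) = 1.54 × 10^8 m³ / (0.34 × 4.662 × 10^7 m²) = 9.716 m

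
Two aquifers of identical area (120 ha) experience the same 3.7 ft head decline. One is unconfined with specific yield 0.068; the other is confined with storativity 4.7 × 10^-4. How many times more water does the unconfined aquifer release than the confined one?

ΔV_u / ΔV_c ≈ 145

A = 120 ha = 1.2 × 10^6 m²
Δh = 3.7 ft = 1.128 m
Unconfined: ΔV_u = Sy × A × Δh = 0.068 × 1.2 × 10^6 × 1.128 = 92030 m³
Confined: ΔV_c = S × A × Δh = 4.7 × 10^-4 × 1.2 × 10^6 × 1.128 = 636.1 m³
Ratio = ΔV_u / ΔV_c = Sy / S = 0.068 / 4.7 × 10^-4 = 144.7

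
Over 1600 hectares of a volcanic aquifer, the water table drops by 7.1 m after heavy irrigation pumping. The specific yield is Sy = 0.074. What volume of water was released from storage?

A = 1600 hectares = 1.6 × 10^7 m²
ΔV = Sy × A × Δh = 0.074 × 1.6 × 10^7 m² × 7.1 m = 8.406 × 10^6 m³

ΔV ≈ 8.41 × 10^6 m³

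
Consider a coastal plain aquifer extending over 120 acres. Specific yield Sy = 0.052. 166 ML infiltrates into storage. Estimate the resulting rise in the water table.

A = 120 acres = 4.856 × 10^5 m²
ΔV = 166 ML = 1.66 × 10^5 m³
Δh = ΔV / (Sy × A) = 1.66 × 10^5 m³ / (0.052 × 4.856 × 10^5 m²) = 6.574 m

Δh ≈ 6.57 m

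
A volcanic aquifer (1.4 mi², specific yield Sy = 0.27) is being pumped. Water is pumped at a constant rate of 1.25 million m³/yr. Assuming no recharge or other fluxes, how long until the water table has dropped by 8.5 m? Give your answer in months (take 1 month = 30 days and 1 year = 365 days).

A = 1.4 mi² = 3.626 × 10^6 m²
ΔV = Sy × A × Δh = 0.27 × 3.626 × 10^6 × 8.5 = 8.322 × 10^6 m³
Q = 1.25 million m³/yr = 3425 m³/d
t = ΔV / Q = 8.322 × 10^6 m³ / 3425 m³/d = 2430 d
t = 2430 d ≈ 81 months

t ≈ 81 months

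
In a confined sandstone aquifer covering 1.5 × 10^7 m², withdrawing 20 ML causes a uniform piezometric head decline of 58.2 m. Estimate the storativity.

ΔV = 20 ML = 20000 m³
S = ΔV / (A × Δh) = 20000 m³ / (1.5 × 10^7 m² × 58.2 m) = 2.291 × 10^-5

S ≈ 2.3 × 10^-5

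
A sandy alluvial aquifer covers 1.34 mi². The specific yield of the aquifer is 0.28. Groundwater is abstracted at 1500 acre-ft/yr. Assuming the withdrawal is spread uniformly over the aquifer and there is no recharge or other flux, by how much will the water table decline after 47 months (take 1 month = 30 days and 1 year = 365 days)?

A = 1.34 mi² = 3.471 × 10^6 m²
Q = 1500 acre-ft/yr = 5069 m³/d
t = 47 months = 1410 d
ΔV = Q × t = 5069 m³/d × 1410 d = 7.147 × 10^6 m³
Δh = ΔV / (Sy × A) = 7.147 × 10^6 / (0.28 × 3.471 × 10^6) = 7.355 m

Δh ≈ 7.36 m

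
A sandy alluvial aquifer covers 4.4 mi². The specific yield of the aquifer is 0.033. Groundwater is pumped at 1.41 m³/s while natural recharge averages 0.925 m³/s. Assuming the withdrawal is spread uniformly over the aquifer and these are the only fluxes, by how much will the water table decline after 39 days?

Δh ≈ 4.35 m

A = 4.4 mi² = 1.14 × 10^7 m²
Net abstraction = 1.41 − 0.925 = 0.485 m³/s
Q_net = 0.485 m³/s = 41900 m³/d
ΔV = Q × t = 41900 m³/d × 39 d = 1.634 × 10^6 m³
Δh = ΔV / (Sy × A) = 1.634 × 10^6 / (0.033 × 1.14 × 10^7) = 4.346 m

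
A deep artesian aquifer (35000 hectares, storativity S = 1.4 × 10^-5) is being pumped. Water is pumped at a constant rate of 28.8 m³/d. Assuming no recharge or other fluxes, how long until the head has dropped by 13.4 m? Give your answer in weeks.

A = 35000 hectares = 3.5 × 10^8 m²
ΔV = S × A × Δh = 1.4 × 10^-5 × 3.5 × 10^8 × 13.4 = 65660 m³
t = ΔV / Q = 65660 m³ / 28.8 m³/d = 2280 d
t = 2280 d ≈ 325.7 weeks

t ≈ 326 weeks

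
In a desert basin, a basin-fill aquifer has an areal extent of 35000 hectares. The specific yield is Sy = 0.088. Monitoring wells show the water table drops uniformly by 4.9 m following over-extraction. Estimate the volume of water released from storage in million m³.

A = 35000 hectares = 3.5 × 10^8 m²
ΔV = Sy × A × Δh = 0.088 × 3.5 × 10^8 m² × 4.9 m = 1.509 × 10^8 m³
ΔV = 1.509 × 10^8 m³ = 150.9 million m³

ΔV ≈ 151 million m³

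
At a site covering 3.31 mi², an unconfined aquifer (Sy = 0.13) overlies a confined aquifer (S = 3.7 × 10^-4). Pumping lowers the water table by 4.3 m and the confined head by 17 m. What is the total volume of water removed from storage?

A = 3.31 mi² = 8.573 × 10^6 m²
Unconfined: ΔV_u = Sy × A × Δh_u = 0.13 × 8.573 × 10^6 × 4.3 = 4.792 × 10^6 m³
Confined: ΔV_c = S × A × Δh_c = 3.7 × 10^-4 × 8.573 × 10^6 × 17 = 53920 m³
Total ΔV = 4.792 × 10^6 + 53920 = 4.846 × 10^6 m³

ΔV ≈ 4.85 × 10^6 m³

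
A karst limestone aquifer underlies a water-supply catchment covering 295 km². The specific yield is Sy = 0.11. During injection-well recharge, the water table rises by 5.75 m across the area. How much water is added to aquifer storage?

A = 295 km² = 2.95 × 10^8 m²
ΔV = Sy × A × Δh = 0.11 × 2.95 × 10^8 m² × 5.75 m = 1.866 × 10^8 m³

ΔV ≈ 1.87 × 10^8 m³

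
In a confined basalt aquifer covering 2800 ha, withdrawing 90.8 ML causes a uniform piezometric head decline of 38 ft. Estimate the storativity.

A = 2800 ha = 2.8 × 10^7 m²
Δh = 38 ft = 11.58 m
ΔV = 90.8 ML = 90800 m³
S = ΔV / (A × Δh) = 90800 m³ / (2.8 × 10^7 m² × 11.58 m) = 2.8 × 10^-4

S ≈ 2.8 × 10^-4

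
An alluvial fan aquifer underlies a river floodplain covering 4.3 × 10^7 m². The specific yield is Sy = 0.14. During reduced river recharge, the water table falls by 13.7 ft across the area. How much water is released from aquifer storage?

Δh = 13.7 ft = 4.176 m
ΔV = Sy × A × Δh = 0.14 × 4.3 × 10^7 m² × 4.176 m = 2.514 × 10^7 m³

ΔV ≈ 2.51 × 10^7 m³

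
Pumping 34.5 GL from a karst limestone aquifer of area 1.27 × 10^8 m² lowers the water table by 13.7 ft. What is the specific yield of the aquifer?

Sy ≈ 0.065

Δh = 13.7 ft = 4.176 m
ΔV = 34.5 GL = 3.45 × 10^7 m³
Sy = ΔV / (A × Δh) = 3.45 × 10^7 m³ / (1.27 × 10^8 m² × 4.176 m) = 0.06505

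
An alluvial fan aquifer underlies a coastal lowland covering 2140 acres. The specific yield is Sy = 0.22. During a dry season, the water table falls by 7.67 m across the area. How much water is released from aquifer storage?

A = 2140 acres = 8.66 × 10^6 m²
ΔV = Sy × A × Δh = 0.22 × 8.66 × 10^6 m² × 7.67 m = 1.461 × 10^7 m³

ΔV ≈ 1.46 × 10^7 m³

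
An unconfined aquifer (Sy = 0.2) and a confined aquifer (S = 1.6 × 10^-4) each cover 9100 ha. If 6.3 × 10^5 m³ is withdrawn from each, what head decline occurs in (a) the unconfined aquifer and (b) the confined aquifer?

A = 9100 ha = 9.1 × 10^7 m²
Unconfined: Δh_u = ΔV/(Sy·A) = 6.3 × 10^5/(0.2 × 9.1 × 10^7) = 0.03462 m
Confined: Δh_c = ΔV/(S·A) = 6.3 × 10^5/(1.6 × 10^-4 × 9.1 × 10^7) = 43.27 m

Δh_u ≈ 0.0346 m; Δh_c ≈ 43.3 m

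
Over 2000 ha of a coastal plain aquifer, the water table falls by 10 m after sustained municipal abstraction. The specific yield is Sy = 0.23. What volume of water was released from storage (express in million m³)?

A = 2000 ha = 2 × 10^7 m²
ΔV = Sy × A × Δh = 0.23 × 2 × 10^7 m² × 10 m = 4.6 × 10^7 m³
ΔV = 4.6 × 10^7 m³ = 46 million m³

ΔV ≈ 46 million m³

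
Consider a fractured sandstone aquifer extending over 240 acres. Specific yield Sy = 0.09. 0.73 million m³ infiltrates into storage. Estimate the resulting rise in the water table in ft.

A = 240 acres = 9.712 × 10^5 m²
ΔV = 0.73 million m³ = 7.3 × 10^5 m³
Δh = ΔV / (Sy × A) = 7.3 × 10^5 m³ / (0.09 × 9.712 × 10^5 m²) = 8.351 m
Δh = 8.351 m = 27.4 ft

Δh ≈ 27.4 ft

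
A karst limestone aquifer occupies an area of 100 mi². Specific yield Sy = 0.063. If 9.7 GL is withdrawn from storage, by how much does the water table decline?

Δh ≈ 0.594 m

A = 100 mi² = 2.59 × 10^8 m²
ΔV = 9.7 GL = 9.7 × 10^6 m³
Δh = ΔV / (Sy × A) = 9.7 × 10^6 m³ / (0.063 × 2.59 × 10^8 m²) = 0.5945 m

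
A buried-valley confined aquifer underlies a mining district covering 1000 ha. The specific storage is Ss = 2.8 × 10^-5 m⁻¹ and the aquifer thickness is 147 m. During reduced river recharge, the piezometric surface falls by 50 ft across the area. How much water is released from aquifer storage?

ΔV ≈ 6.27 × 10^5 m³

S = Ss × b = 2.8 × 10^-5 m⁻¹ × 147 m = 4.116 × 10^-3
A = 1000 ha = 1 × 10^7 m²
Δh = 50 ft = 15.24 m
ΔV = S × A × Δh = 0.004116 × 1 × 10^7 m² × 15.24 m = 6.273 × 10^5 m³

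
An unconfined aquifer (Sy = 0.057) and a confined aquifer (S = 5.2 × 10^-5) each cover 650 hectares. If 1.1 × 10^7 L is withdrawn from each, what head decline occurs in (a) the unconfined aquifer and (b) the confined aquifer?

Δh_u ≈ 0.0297 m; Δh_c ≈ 32.5 m

A = 650 hectares = 6.5 × 10^6 m²
ΔV = 1.1 × 10^7 L = 11000 m³
Unconfined: Δh_u = ΔV/(Sy·A) = 11000/(0.057 × 6.5 × 10^6) = 0.02969 m
Confined: Δh_c = ΔV/(S·A) = 11000/(5.2 × 10^-5 × 6.5 × 10^6) = 32.54 m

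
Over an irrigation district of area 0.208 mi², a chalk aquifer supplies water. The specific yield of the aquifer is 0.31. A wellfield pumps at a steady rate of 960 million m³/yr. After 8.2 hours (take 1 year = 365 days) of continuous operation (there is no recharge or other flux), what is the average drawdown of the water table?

Δh ≈ 5.38 m

A = 0.208 mi² = 5.387 × 10^5 m²
Q = 960 million m³/yr = 2.63 × 10^6 m³/d
t = 8.2 hours = 0.3417 d
ΔV = Q × t = 2.63 × 10^6 m³/d × 0.3417 d = 8.986 × 10^5 m³
Δh = ΔV / (Sy × A) = 8.986 × 10^5 / (0.31 × 5.387 × 10^5) = 5.381 m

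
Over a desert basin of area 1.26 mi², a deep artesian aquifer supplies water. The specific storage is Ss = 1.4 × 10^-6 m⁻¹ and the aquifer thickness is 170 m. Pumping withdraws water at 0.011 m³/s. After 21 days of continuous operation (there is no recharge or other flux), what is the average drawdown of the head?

S = Ss × b = 1.4 × 10^-6 m⁻¹ × 170 m = 2.38 × 10^-4
A = 1.26 mi² = 3.263 × 10^6 m²
Q = 0.011 m³/s = 950.4 m³/d
ΔV = Q × t = 950.4 m³/d × 21 d = 19960 m³
Δh = ΔV / (S × A) = 19960 / (2.38 × 10^-4 × 3.263 × 10^6) = 25.7 m

Δh ≈ 25.7 m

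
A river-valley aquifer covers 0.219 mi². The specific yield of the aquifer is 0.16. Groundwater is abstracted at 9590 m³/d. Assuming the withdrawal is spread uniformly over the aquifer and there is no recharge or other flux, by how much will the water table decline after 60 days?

Δh ≈ 6.34 m

A = 0.219 mi² = 5.672 × 10^5 m²
ΔV = Q × t = 9590 m³/d × 60 d = 5.754 × 10^5 m³
Δh = ΔV / (Sy × A) = 5.754 × 10^5 / (0.16 × 5.672 × 10^5) = 6.34 m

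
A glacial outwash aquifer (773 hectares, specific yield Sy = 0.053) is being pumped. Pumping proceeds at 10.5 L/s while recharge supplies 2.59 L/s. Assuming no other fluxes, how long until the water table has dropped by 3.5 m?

A = 773 hectares = 7.73 × 10^6 m²
ΔV = Sy × A × Δh = 0.053 × 7.73 × 10^6 × 3.5 = 1.434 × 10^6 m³
Net withdrawal = 10.5 − 2.59 = 7.91 L/s = 683.4 m³/d
t = ΔV / Q = 1.434 × 10^6 m³ / 683.4 m³/d = 2098 d

t ≈ 2100 days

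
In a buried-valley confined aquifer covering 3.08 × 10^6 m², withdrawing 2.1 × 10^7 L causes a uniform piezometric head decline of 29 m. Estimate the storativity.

ΔV = 2.1 × 10^7 L = 21000 m³
S = ΔV / (A × Δh) = 21000 m³ / (3.08 × 10^6 m² × 29 m) = 2.351 × 10^-4

S ≈ 2.4 × 10^-4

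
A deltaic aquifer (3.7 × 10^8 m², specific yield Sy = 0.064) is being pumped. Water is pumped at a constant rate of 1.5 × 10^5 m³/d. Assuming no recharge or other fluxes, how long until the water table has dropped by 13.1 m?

t ≈ 2070 days

ΔV = Sy × A × Δh = 0.064 × 3.7 × 10^8 × 13.1 = 3.102 × 10^8 m³
t = ΔV / Q = 3.102 × 10^8 m³ / 1.5 × 10^5 m³/d = 2068 d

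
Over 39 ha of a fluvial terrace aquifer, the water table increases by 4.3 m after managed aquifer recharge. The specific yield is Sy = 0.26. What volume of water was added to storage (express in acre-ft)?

A = 39 ha = 3.9 × 10^5 m²
ΔV = Sy × A × Δh = 0.26 × 3.9 × 10^5 m² × 4.3 m = 4.36 × 10^5 m³
ΔV = 4.36 × 10^5 m³ = 353.5 acre-ft

ΔV ≈ 353 acre-ft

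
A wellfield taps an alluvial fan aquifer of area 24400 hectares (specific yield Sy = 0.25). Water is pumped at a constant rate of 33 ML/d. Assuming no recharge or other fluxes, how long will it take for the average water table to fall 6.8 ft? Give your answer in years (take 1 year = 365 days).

A = 24400 hectares = 2.44 × 10^8 m²
Δh = 6.8 ft = 2.073 m
ΔV = Sy × A × Δh = 0.25 × 2.44 × 10^8 × 2.073 = 1.264 × 10^8 m³
Q = 33 ML/d = 33000 m³/d
t = ΔV / Q = 1.264 × 10^8 m³ / 33000 m³/d = 3831 d
t = 3831 d ≈ 10.5 years

t ≈ 10.5 years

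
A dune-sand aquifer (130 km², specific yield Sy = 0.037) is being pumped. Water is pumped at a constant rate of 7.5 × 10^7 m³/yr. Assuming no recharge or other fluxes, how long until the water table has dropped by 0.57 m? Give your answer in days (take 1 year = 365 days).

t ≈ 13.3 days

A = 130 km² = 1.3 × 10^8 m²
ΔV = Sy × A × Δh = 0.037 × 1.3 × 10^8 × 0.57 = 2.742 × 10^6 m³
Q = 7.5 × 10^7 m³/yr = 2.055 × 10^5 m³/d
t = ΔV / Q = 2.742 × 10^6 m³ / 2.055 × 10^5 m³/d = 13.34 d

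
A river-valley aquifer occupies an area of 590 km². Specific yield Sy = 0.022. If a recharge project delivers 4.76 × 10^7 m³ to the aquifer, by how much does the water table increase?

Δh ≈ 3.67 m

A = 590 km² = 5.9 × 10^8 m²
Δh = ΔV / (Sy × A) = 4.76 × 10^7 m³ / (0.022 × 5.9 × 10^8 m²) = 3.667 m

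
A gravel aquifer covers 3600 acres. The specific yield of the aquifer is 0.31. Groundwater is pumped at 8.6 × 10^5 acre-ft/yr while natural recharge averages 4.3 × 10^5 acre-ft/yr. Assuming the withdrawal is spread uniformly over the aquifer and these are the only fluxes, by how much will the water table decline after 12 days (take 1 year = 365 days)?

Δh ≈ 3.86 m

A = 3600 acres = 1.457 × 10^7 m²
Net abstraction = 8.6 × 10^5 − 4.3 × 10^5 = 4.3 × 10^5 acre-ft/yr
Q_net = 4.3 × 10^5 acre-ft/yr = 1.453 × 10^6 m³/d
ΔV = Q × t = 1.453 × 10^6 m³/d × 12 d = 1.744 × 10^7 m³
Δh = ΔV / (Sy × A) = 1.744 × 10^7 / (0.31 × 1.457 × 10^7) = 3.861 m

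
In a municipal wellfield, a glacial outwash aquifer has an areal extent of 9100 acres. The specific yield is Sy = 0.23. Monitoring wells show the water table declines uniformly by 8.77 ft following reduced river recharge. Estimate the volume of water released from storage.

ΔV ≈ 2.26 × 10^7 m³

A = 9100 acres = 3.683 × 10^7 m²
Δh = 8.77 ft = 2.673 m
ΔV = Sy × A × Δh = 0.23 × 3.683 × 10^7 m² × 2.673 m = 2.264 × 10^7 m³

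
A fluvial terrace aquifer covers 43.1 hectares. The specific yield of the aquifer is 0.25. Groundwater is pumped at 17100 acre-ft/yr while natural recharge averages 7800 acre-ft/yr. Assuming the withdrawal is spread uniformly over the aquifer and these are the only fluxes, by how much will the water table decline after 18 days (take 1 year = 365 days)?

Δh ≈ 5.25 m

A = 43.1 hectares = 4.31 × 10^5 m²
Net abstraction = 17100 − 7800 = 9300 acre-ft/yr
Q_net = 9300 acre-ft/yr = 31430 m³/d
ΔV = Q × t = 31430 m³/d × 18 d = 5.657 × 10^5 m³
Δh = ΔV / (Sy × A) = 5.657 × 10^5 / (0.25 × 4.31 × 10^5) = 5.25 m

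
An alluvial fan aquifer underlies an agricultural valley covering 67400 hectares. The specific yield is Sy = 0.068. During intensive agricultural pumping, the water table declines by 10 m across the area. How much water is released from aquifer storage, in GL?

ΔV ≈ 458 GL

A = 67400 hectares = 6.74 × 10^8 m²
ΔV = Sy × A × Δh = 0.068 × 6.74 × 10^8 m² × 10 m = 4.583 × 10^8 m³
ΔV = 4.583 × 10^8 m³ = 458.3 GL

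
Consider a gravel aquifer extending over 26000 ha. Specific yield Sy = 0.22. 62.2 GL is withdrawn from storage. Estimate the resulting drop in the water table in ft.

Δh ≈ 3.57 ft

A = 26000 ha = 2.6 × 10^8 m²
ΔV = 62.2 GL = 6.22 × 10^7 m³
Δh = ΔV / (Sy × A) = 6.22 × 10^7 m³ / (0.22 × 2.6 × 10^8 m²) = 1.087 m
Δh = 1.087 m = 3.568 ft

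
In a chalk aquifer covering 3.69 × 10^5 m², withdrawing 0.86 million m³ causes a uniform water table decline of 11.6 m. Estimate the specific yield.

Sy ≈ 0.2

ΔV = 0.86 million m³ = 8.6 × 10^5 m³
Sy = ΔV / (A × Δh) = 8.6 × 10^5 m³ / (3.69 × 10^5 m² × 11.6 m) = 0.2009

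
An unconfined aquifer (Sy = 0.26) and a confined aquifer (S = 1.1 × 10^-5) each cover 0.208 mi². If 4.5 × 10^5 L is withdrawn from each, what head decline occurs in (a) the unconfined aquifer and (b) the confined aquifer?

Δh_u ≈ 0.00321 m; Δh_c ≈ 75.9 m

A = 0.208 mi² = 5.387 × 10^5 m²
ΔV = 4.5 × 10^5 L = 450 m³
Unconfined: Δh_u = ΔV/(Sy·A) = 450/(0.26 × 5.387 × 10^5) = 0.003213 m
Confined: Δh_c = ΔV/(S·A) = 450/(1.1 × 10^-5 × 5.387 × 10^5) = 75.94 m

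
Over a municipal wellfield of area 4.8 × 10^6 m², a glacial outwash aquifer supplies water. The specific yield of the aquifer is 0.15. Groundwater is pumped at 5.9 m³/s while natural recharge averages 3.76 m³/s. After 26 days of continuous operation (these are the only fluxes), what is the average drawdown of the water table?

Δh ≈ 6.68 m

Net abstraction = 5.9 − 3.76 = 2.14 m³/s
Q_net = 2.14 m³/s = 1.849 × 10^5 m³/d
ΔV = Q × t = 1.849 × 10^5 m³/d × 26 d = 4.807 × 10^6 m³
Δh = ΔV / (Sy × A) = 4.807 × 10^6 / (0.15 × 4.8 × 10^6) = 6.677 m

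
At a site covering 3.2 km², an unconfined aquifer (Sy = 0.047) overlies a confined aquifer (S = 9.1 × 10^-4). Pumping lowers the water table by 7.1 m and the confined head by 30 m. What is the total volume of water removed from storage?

ΔV ≈ 1.16 × 10^6 m³

A = 3.2 km² = 3.2 × 10^6 m²
Unconfined: ΔV_u = Sy × A × Δh_u = 0.047 × 3.2 × 10^6 × 7.1 = 1.068 × 10^6 m³
Confined: ΔV_c = S × A × Δh_c = 9.1 × 10^-4 × 3.2 × 10^6 × 30 = 87360 m³
Total ΔV = 1.068 × 10^6 + 87360 = 1.155 × 10^6 m³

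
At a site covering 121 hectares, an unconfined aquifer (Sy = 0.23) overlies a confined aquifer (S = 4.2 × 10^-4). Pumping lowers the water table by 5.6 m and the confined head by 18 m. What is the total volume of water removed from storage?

ΔV ≈ 1.57 × 10^6 m³

A = 121 hectares = 1.21 × 10^6 m²
Unconfined: ΔV_u = Sy × A × Δh_u = 0.23 × 1.21 × 10^6 × 5.6 = 1.558 × 10^6 m³
Confined: ΔV_c = S × A × Δh_c = 4.2 × 10^-4 × 1.21 × 10^6 × 18 = 9148 m³
Total ΔV = 1.558 × 10^6 + 9148 = 1.568 × 10^6 m³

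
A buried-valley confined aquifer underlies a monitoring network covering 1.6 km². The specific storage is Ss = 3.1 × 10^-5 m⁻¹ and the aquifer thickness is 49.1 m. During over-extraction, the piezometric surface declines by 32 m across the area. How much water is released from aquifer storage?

S = Ss × b = 3.1 × 10^-5 m⁻¹ × 49.1 m = 1.522 × 10^-3
A = 1.6 km² = 1.6 × 10^6 m²
ΔV = S × A × Δh = 0.001522 × 1.6 × 10^6 m² × 32 m = 77930 m³

ΔV ≈ 77900 m³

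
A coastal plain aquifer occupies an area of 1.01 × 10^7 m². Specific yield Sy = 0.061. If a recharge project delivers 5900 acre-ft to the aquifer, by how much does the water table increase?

Δh ≈ 11.8 m

ΔV = 5900 acre-ft = 7.278 × 10^6 m³
Δh = ΔV / (Sy × A) = 7.278 × 10^6 m³ / (0.061 × 1.01 × 10^7 m²) = 11.81 m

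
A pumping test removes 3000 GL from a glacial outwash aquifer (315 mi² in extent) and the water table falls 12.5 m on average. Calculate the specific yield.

Sy ≈ 0.29

A = 315 mi² = 8.158 × 10^8 m²
ΔV = 3000 GL = 3 × 10^9 m³
Sy = ΔV / (A × Δh) = 3 × 10^9 m³ / (8.158 × 10^8 m² × 12.5 m) = 0.2942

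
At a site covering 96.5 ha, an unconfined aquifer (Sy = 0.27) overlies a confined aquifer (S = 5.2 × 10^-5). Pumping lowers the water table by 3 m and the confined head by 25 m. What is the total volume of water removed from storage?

ΔV ≈ 7.83 × 10^5 m³

A = 96.5 ha = 9.65 × 10^5 m²
Unconfined: ΔV_u = Sy × A × Δh_u = 0.27 × 9.65 × 10^5 × 3 = 7.817 × 10^5 m³
Confined: ΔV_c = S × A × Δh_c = 5.2 × 10^-5 × 9.65 × 10^5 × 25 = 1254 m³
Total ΔV = 7.817 × 10^5 + 1254 = 7.829 × 10^5 m³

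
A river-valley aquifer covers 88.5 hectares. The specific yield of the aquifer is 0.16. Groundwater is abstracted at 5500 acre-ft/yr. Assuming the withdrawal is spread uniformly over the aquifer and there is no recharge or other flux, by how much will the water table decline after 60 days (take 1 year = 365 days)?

Δh ≈ 7.88 m

A = 88.5 hectares = 8.85 × 10^5 m²
Q = 5500 acre-ft/yr = 18590 m³/d
ΔV = Q × t = 18590 m³/d × 60 d = 1.115 × 10^6 m³
Δh = ΔV / (Sy × A) = 1.115 × 10^6 / (0.16 × 8.85 × 10^5) = 7.876 m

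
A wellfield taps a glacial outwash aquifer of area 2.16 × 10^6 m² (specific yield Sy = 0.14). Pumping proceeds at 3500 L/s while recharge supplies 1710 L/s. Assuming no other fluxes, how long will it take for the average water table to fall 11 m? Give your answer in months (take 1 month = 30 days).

t ≈ 0.717 months

ΔV = Sy × A × Δh = 0.14 × 2.16 × 10^6 × 11 = 3.326 × 10^6 m³
Net withdrawal = 3500 − 1710 = 1790 L/s = 1.547 × 10^5 m³/d
t = ΔV / Q = 3.326 × 10^6 m³ / 1.547 × 10^5 m³/d = 21.51 d
t = 21.51 d ≈ 0.7169 months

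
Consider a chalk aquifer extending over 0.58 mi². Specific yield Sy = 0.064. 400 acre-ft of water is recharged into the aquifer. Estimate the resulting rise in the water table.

A = 0.58 mi² = 1.502 × 10^6 m²
ΔV = 400 acre-ft = 4.934 × 10^5 m³
Δh = ΔV / (Sy × A) = 4.934 × 10^5 m³ / (0.064 × 1.502 × 10^6 m²) = 5.132 m

Δh ≈ 5.13 m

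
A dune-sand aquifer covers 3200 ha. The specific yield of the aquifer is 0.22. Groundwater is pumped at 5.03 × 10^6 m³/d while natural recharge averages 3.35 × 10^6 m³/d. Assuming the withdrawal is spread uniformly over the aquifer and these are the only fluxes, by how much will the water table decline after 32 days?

Δh ≈ 7.64 m

A = 3200 ha = 3.2 × 10^7 m²
Net abstraction = 5.03 × 10^6 − 3.35 × 10^6 = 1.68 × 10^6 m³/d
ΔV = Q × t = 1.68 × 10^6 m³/d × 32 d = 5.376 × 10^7 m³
Δh = ΔV / (Sy × A) = 5.376 × 10^7 / (0.22 × 3.2 × 10^7) = 7.636 m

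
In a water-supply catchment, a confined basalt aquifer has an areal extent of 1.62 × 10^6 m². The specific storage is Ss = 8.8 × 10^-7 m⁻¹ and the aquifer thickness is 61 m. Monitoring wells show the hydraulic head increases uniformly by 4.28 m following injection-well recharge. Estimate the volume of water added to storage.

ΔV ≈ 372 m³

S = Ss × b = 8.8 × 10^-7 m⁻¹ × 61 m = 5.368 × 10^-5
ΔV = S × A × Δh = 5.368 × 10^-5 × 1.62 × 10^6 m² × 4.28 m = 372.2 m³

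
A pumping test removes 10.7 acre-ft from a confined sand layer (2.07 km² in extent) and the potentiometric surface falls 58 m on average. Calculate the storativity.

S ≈ 1.1 × 10^-4

A = 2.07 km² = 2.07 × 10^6 m²
ΔV = 10.7 acre-ft = 13200 m³
S = ΔV / (A × Δh) = 13200 m³ / (2.07 × 10^6 m² × 58 m) = 1.099 × 10^-4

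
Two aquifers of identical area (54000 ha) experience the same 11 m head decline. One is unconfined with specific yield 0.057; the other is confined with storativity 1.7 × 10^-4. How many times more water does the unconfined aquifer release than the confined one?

A = 54000 ha = 5.4 × 10^8 m²
Unconfined: ΔV_u = Sy × A × Δh = 0.057 × 5.4 × 10^8 × 11 = 3.386 × 10^8 m³
Confined: ΔV_c = S × A × Δh = 1.7 × 10^-4 × 5.4 × 10^8 × 11 = 1.01 × 10^6 m³
Ratio = ΔV_u / ΔV_c = Sy / S = 0.057 / 1.7 × 10^-4 = 335.3

ΔV_u / ΔV_c ≈ 335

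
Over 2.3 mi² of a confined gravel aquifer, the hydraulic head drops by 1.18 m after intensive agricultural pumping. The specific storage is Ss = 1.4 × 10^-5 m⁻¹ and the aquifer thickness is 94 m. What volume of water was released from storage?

S = Ss × b = 1.4 × 10^-5 m⁻¹ × 94 m = 1.316 × 10^-3
A = 2.3 mi² = 5.957 × 10^6 m²
ΔV = S × A × Δh = 0.001316 × 5.957 × 10^6 m² × 1.18 m = 9250 m³

ΔV ≈ 9250 m³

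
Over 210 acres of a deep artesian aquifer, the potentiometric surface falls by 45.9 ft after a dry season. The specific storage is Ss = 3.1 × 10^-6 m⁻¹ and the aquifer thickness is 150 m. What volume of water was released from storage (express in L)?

ΔV ≈ 5.53 × 10^6 L

S = Ss × b = 3.1 × 10^-6 m⁻¹ × 150 m = 4.65 × 10^-4
A = 210 acres = 8.498 × 10^5 m²
Δh = 45.9 ft = 13.99 m
ΔV = S × A × Δh = 4.65 × 10^-4 × 8.498 × 10^5 m² × 13.99 m = 5529 m³
ΔV = 5529 m³ = 5.529 × 10^6 L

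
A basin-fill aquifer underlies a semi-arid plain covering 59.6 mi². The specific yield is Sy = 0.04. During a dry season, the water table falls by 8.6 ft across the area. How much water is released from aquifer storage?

ΔV ≈ 1.62 × 10^7 m³

A = 59.6 mi² = 1.544 × 10^8 m²
Δh = 8.6 ft = 2.621 m
ΔV = Sy × A × Δh = 0.04 × 1.544 × 10^8 m² × 2.621 m = 1.619 × 10^7 m³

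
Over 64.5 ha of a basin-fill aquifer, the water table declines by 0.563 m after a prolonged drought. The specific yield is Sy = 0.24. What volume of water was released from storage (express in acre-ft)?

ΔV ≈ 70.7 acre-ft

A = 64.5 ha = 6.45 × 10^5 m²
ΔV = Sy × A × Δh = 0.24 × 6.45 × 10^5 m² × 0.563 m = 87150 m³
ΔV = 87150 m³ = 70.66 acre-ft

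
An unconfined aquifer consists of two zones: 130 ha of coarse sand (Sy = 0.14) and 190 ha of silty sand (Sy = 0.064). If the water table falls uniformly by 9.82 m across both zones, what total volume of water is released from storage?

ΔV ≈ 2.98 × 10^6 m³

A₁ = 130 ha = 1.3 × 10^6 m²; A₂ = 190 ha = 1.9 × 10^6 m²
ΔV₁ = 0.14 × 1.3 × 10^6 × 9.82 = 1.787 × 10^6 m³
ΔV₂ = 0.064 × 1.9 × 10^6 × 9.82 = 1.194 × 10^6 m³
ΔV = ΔV₁ + ΔV₂ = 2.981 × 10^6 m³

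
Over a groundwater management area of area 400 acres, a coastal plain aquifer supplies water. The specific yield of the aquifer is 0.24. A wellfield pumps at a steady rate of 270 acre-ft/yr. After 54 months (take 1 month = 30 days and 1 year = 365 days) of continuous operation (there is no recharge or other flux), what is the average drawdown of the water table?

Δh ≈ 3.8 m

A = 400 acres = 1.619 × 10^6 m²
Q = 270 acre-ft/yr = 912.4 m³/d
t = 54 months = 1620 d
ΔV = Q × t = 912.4 m³/d × 1620 d = 1.478 × 10^6 m³
Δh = ΔV / (Sy × A) = 1.478 × 10^6 / (0.24 × 1.619 × 10^6) = 3.805 m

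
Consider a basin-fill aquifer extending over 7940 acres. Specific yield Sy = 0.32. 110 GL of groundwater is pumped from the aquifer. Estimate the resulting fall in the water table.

A = 7940 acres = 3.213 × 10^7 m²
ΔV = 110 GL = 1.1 × 10^8 m³
Δh = ΔV / (Sy × A) = 1.1 × 10^8 m³ / (0.32 × 3.213 × 10^7 m²) = 10.7 m

Δh ≈ 10.7 m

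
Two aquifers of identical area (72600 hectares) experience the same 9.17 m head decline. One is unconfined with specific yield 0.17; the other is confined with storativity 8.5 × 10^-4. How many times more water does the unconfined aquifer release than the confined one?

ΔV_u / ΔV_c ≈ 200

A = 72600 hectares = 7.26 × 10^8 m²
Unconfined: ΔV_u = Sy × A × Δh = 0.17 × 7.26 × 10^8 × 9.17 = 1.132 × 10^9 m³
Confined: ΔV_c = S × A × Δh = 8.5 × 10^-4 × 7.26 × 10^8 × 9.17 = 5.659 × 10^6 m³
Ratio = ΔV_u / ΔV_c = Sy / S = 0.17 / 8.5 × 10^-4 = 200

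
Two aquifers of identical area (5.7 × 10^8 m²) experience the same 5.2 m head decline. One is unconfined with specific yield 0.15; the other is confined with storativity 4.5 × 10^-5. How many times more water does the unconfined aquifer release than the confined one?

ΔV_u / ΔV_c ≈ 3330

Unconfined: ΔV_u = Sy × A × Δh = 0.15 × 5.7 × 10^8 × 5.2 = 4.446 × 10^8 m³
Confined: ΔV_c = S × A × Δh = 4.5 × 10^-5 × 5.7 × 10^8 × 5.2 = 1.334 × 10^5 m³
Ratio = ΔV_u / ΔV_c = Sy / S = 0.15 / 4.5 × 10^-5 = 3333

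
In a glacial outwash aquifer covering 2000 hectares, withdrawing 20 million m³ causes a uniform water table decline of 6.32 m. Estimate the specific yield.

Sy ≈ 0.16

A = 2000 hectares = 2 × 10^7 m²
ΔV = 20 million m³ = 2 × 10^7 m³
Sy = ΔV / (A × Δh) = 2 × 10^7 m³ / (2 × 10^7 m² × 6.32 m) = 0.1582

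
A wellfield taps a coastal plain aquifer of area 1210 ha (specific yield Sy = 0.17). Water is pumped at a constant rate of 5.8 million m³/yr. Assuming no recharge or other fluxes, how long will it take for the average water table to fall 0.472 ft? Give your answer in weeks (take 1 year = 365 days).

t ≈ 2.66 weeks

A = 1210 ha = 1.21 × 10^7 m²
Δh = 0.472 ft = 0.1439 m
ΔV = Sy × A × Δh = 0.17 × 1.21 × 10^7 × 0.1439 = 2.959 × 10^5 m³
Q = 5.8 million m³/yr = 15890 m³/d
t = ΔV / Q = 2.959 × 10^5 m³ / 15890 m³/d = 18.62 d
t = 18.62 d ≈ 2.66 weeks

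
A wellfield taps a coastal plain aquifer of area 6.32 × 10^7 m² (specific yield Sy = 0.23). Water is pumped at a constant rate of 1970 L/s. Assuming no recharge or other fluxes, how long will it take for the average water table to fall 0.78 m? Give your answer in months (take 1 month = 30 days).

ΔV = Sy × A × Δh = 0.23 × 6.32 × 10^7 × 0.78 = 1.134 × 10^7 m³
Q = 1970 L/s = 1.702 × 10^5 m³/d
t = ΔV / Q = 1.134 × 10^7 m³ / 1.702 × 10^5 m³/d = 66.61 d
t = 66.61 d ≈ 2.22 months

t ≈ 2.22 months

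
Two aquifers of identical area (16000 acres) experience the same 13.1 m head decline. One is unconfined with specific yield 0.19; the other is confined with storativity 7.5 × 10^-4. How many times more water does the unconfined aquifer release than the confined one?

A = 16000 acres = 6.475 × 10^7 m²
Unconfined: ΔV_u = Sy × A × Δh = 0.19 × 6.475 × 10^7 × 13.1 = 1.612 × 10^8 m³
Confined: ΔV_c = S × A × Δh = 7.5 × 10^-4 × 6.475 × 10^7 × 13.1 = 6.362 × 10^5 m³
Ratio = ΔV_u / ΔV_c = Sy / S = 0.19 / 7.5 × 10^-4 = 253.3

ΔV_u / ΔV_c ≈ 253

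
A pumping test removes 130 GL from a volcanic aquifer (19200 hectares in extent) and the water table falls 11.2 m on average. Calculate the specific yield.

A = 19200 hectares = 1.92 × 10^8 m²
ΔV = 130 GL = 1.3 × 10^8 m³
Sy = ΔV / (A × Δh) = 1.3 × 10^8 m³ / (1.92 × 10^8 m² × 11.2 m) = 0.06045

Sy ≈ 0.06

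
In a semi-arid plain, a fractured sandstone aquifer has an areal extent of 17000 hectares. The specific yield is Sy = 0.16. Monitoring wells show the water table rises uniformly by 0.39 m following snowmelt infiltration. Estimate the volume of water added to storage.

ΔV ≈ 1.06 × 10^7 m³

A = 17000 hectares = 1.7 × 10^8 m²
ΔV = Sy × A × Δh = 0.16 × 1.7 × 10^8 m² × 0.39 m = 1.061 × 10^7 m³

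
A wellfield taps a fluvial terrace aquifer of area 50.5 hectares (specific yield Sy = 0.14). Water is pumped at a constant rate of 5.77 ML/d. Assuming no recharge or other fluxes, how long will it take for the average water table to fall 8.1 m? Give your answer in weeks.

A = 50.5 hectares = 5.05 × 10^5 m²
ΔV = Sy × A × Δh = 0.14 × 5.05 × 10^5 × 8.1 = 5.727 × 10^5 m³
Q = 5.77 ML/d = 5770 m³/d
t = ΔV / Q = 5.727 × 10^5 m³ / 5770 m³/d = 99.25 d
t = 99.25 d ≈ 14.18 weeks

t ≈ 14.2 weeks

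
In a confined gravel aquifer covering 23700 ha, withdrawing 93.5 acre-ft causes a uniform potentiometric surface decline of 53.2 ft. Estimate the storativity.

A = 23700 ha = 2.37 × 10^8 m²
Δh = 53.2 ft = 16.22 m
ΔV = 93.5 acre-ft = 1.153 × 10^5 m³
S = ΔV / (A × Δh) = 1.153 × 10^5 m³ / (2.37 × 10^8 m² × 16.22 m) = 3.001 × 10^-5

S ≈ 3 × 10^-5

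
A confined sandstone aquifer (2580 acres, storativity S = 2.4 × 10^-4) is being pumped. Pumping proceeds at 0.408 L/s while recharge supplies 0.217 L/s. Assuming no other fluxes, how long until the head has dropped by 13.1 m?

t ≈ 1990 days

A = 2580 acres = 1.044 × 10^7 m²
ΔV = S × A × Δh = 2.4 × 10^-4 × 1.044 × 10^7 × 13.1 = 32830 m³
Net withdrawal = 0.408 − 0.217 = 0.191 L/s = 16.5 m³/d
t = ΔV / Q = 32830 m³ / 16.5 m³/d = 1989 d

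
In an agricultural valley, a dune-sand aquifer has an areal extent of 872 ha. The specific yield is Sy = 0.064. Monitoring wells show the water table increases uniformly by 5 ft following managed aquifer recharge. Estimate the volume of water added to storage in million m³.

A = 872 ha = 8.72 × 10^6 m²
Δh = 5 ft = 1.524 m
ΔV = Sy × A × Δh = 0.064 × 8.72 × 10^6 m² × 1.524 m = 8.505 × 10^5 m³
ΔV = 8.505 × 10^5 m³ = 0.8505 million m³

ΔV ≈ 0.851 million m³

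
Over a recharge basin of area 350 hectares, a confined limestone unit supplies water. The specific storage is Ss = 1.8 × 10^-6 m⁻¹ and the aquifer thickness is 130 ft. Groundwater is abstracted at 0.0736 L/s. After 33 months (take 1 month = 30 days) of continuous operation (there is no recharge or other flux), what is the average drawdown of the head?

Δh ≈ 25.2 m

b = 130 ft = 39.62 m
S = Ss × b = 1.8 × 10^-6 m⁻¹ × 39.62 m = 7.132 × 10^-5
A = 350 hectares = 3.5 × 10^6 m²
Q = 0.0736 L/s = 6.359 m³/d
t = 33 months = 990 d
ΔV = Q × t = 6.359 m³/d × 990 d = 6295 m³
Δh = ΔV / (S × A) = 6295 / (7.132 × 10^-5 × 3.5 × 10^6) = 25.22 m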